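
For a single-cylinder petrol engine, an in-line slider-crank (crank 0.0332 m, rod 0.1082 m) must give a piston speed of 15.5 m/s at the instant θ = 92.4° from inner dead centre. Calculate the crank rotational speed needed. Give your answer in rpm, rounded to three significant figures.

4520

For an in-line slider-crank, |v_piston| = rω|sinθ|·[1 + r cosθ/√(L² − r² sin²θ)].
With r = 0.0332 m, L = 0.1082 m, θ = 92.4°: the bracketed kinematic factor |dx/dθ| = 0.032723 m.
ω = v/|dx/dθ| = 15.5/0.032723 = 473.67 rad/s.
N = 60ω/(2π) = 4523.2 rpm.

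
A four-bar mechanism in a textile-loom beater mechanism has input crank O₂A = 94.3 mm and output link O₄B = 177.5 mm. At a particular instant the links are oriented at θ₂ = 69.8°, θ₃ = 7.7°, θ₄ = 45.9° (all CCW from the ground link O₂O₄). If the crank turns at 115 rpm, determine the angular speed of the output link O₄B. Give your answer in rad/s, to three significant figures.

ω₂ = 12.04 rad/s (from 115 rpm).
Differentiating the loop-closure r₂e^{iθ₂}+r₃e^{iθ₃}=r₁+r₄e^{iθ₄} gives r₂ω₂e^{iθ₂}+r₃ω₃e^{iθ₃}=r₄ω₄e^{iθ₄}.
Eliminating the other unknown: ω₄ = r₂ω₂ sin(θ₂−θ₃) / [r₄ sin(θ₄−θ₃)].
Numerator sine = +0.88377; denominator sine = +0.61841.
Result = 0.0943·12.04·(+0.88377) / (0.1775·(+0.61841)) = +9.1433 rad/s; magnitude 9.1433 rad/s.

9.14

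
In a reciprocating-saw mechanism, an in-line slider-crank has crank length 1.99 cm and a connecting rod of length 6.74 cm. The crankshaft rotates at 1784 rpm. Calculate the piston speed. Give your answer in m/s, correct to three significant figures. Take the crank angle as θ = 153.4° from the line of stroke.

1.22

ω = 2π·1784/60 = 186.8 rad/s
For an in-line slider-crank, x = r cosθ + √(L² − r² sin²θ), so v = −rω sinθ·[1 + r cosθ/√(L² − r² sin²θ)].
With r = 0.0199 m, L = 0.0674 m, θ = 153.4°: √(L² − r² sin²θ) = 0.066808 m.
v = −0.0199·186.8·0.44776·[1 + 0.0199·-0.89415/0.066808] = -1.2213 m/s.
|v| = 1.2213 m/s.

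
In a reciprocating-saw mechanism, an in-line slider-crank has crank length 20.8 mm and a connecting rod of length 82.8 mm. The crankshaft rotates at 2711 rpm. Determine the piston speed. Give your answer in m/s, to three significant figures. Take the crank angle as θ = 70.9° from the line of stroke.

6.05

ω = 2π·2711/60 = 283.9 rad/s
For an in-line slider-crank, x = r cosθ + √(L² − r² sin²θ), so v = −rω sinθ·[1 + r cosθ/√(L² − r² sin²θ)].
With r = 0.0208 m, L = 0.0828 m, θ = 70.9°: √(L² − r² sin²θ) = 0.080433 m.
v = −0.0208·283.9·0.94495·[1 + 0.0208·0.32722/0.080433] = -6.0521 m/s.
|v| = 6.0521 m/s.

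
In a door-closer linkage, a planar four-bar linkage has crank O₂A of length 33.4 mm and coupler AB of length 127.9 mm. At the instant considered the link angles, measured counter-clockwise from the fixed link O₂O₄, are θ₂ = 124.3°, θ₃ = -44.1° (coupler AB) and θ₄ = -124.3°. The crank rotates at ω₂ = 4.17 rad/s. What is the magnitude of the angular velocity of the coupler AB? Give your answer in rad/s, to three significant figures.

1.03

ω₂ = 4.17 rad/s
Differentiating the loop-closure r₂e^{iθ₂}+r₃e^{iθ₃}=r₁+r₄e^{iθ₄} gives r₂ω₂e^{iθ₂}+r₃ω₃e^{iθ₃}=r₄ω₄e^{iθ₄}.
Eliminating the other unknown: ω₃ = r₂ω₂ sin(θ₄−θ₂) / [r₃ sin(θ₃−θ₄)].
Numerator sine = +0.93106; denominator sine = +0.98541.
Result = 0.0334·4.17·(+0.93106) / (0.1279·(+0.98541)) = +1.0289 rad/s; magnitude 1.0289 rad/s.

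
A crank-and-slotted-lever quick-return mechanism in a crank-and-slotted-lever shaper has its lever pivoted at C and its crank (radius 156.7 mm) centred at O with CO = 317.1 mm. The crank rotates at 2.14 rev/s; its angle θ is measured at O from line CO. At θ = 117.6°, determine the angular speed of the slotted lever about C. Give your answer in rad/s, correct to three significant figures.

0.261

ω = 13.45 rad/s (from 2.14 rev/s).
Crank pin A relative to C: A = (d + r cosθ, r sinθ); lever angle φ = atan2(r sinθ, d + r cosθ).
Differentiating tanφ: φ̇ = rω(d cosθ + r)/(d² + r² + 2dr cosθ).
d² + r² + 2dr cosθ = |CA|² = 0.0790653 m²;  d cosθ + r = +0.0097888 m.
|ω_lever| = |0.1567·13.45·+0.0097888| / 0.0790653 = 0.26086 rad/s.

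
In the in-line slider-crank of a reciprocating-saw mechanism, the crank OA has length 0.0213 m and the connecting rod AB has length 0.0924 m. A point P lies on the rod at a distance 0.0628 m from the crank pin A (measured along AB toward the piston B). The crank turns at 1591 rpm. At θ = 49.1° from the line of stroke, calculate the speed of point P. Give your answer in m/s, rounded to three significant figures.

ω = 166.6 rad/s.  Crank-pin speed |V_A| = rω = 3.5488 m/s, perpendicular to OA.
Rod angle: sinφ = −(r/L) sinθ ⇒ φ = -10.034°; ω_rod = −rω cosθ/√(L²−r²sin²θ) = -25.537 rad/s.
V_P = V_A + ω_rod × AP, with AP = 0.0628 m along the rod.
Components: V_Px = −rω sinθ − a·ω_rod·sinφ = -2.9618 m/s;  V_Py = rω cosθ + a·ω_rod·cosφ = +0.74433 m/s.
|V_P| = √(V_Px² + V_Py²) = 3.0539 m/s.

3.05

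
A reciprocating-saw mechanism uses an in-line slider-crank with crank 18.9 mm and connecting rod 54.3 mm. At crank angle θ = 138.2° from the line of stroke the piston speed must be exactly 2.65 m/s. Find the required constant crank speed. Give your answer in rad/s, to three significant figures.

287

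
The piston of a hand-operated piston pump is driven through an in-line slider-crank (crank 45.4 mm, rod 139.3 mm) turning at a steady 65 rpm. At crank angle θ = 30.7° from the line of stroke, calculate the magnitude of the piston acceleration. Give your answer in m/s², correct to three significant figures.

2.16

ω = 2π·65/60 = 6.807 rad/s
x(θ) = r cosθ + √(L² − r² sin²θ); with ω constant, a = ω²·d²x/dθ².
d²x/dθ² = −r cosθ − r²(cos2θ)/√u − r⁴ sin²2θ/(4u^{3/2}),  u = L² − r² sin²θ = 0.0188672 m².
Substituting r = 0.0454 m, L = 0.1393 m, θ = 30.7°: d²x/dθ² = -0.046536 m.
a = ω²·d²x/dθ² = (6.807)²·(-0.046536) = -2.1561 m/s²;  |a| = 2.1561 m/s².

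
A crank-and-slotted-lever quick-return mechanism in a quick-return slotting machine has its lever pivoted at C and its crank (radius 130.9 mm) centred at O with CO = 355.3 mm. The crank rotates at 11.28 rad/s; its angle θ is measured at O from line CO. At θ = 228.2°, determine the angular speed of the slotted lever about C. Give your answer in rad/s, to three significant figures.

1.92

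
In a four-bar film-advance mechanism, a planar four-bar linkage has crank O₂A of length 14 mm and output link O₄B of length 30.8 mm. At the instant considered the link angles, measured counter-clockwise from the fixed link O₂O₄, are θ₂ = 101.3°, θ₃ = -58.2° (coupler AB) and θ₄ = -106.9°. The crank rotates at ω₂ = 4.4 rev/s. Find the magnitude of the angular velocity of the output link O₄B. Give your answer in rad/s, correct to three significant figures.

5.86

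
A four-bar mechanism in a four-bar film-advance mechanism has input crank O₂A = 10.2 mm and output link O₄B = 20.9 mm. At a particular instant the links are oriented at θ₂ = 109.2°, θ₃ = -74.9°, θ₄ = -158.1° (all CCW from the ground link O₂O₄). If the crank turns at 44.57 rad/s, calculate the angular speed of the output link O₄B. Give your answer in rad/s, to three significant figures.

ω₂ = 44.57 rad/s
Differentiating the loop-closure r₂e^{iθ₂}+r₃e^{iθ₃}=r₁+r₄e^{iθ₄} gives r₂ω₂e^{iθ₂}+r₃ω₃e^{iθ₃}=r₄ω₄e^{iθ₄}.
Eliminating the other unknown: ω₄ = r₂ω₂ sin(θ₂−θ₃) / [r₄ sin(θ₄−θ₃)].
Numerator sine = -0.07150; denominator sine = -0.99297.
Result = 0.0102·44.57·(-0.07150) / (0.0209·(-0.99297)) = +1.5662 rad/s; magnitude 1.5662 rad/s.

1.57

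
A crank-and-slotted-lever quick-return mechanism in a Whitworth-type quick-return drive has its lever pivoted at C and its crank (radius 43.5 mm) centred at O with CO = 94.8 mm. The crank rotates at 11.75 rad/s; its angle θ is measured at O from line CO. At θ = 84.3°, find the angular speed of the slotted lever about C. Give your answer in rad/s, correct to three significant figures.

ω = 11.75 rad/s
Crank pin A relative to C: A = (d + r cosθ, r sinθ); lever angle φ = atan2(r sinθ, d + r cosθ).
Differentiating tanφ: φ̇ = rω(d cosθ + r)/(d² + r² + 2dr cosθ).
d² + r² + 2dr cosθ = |CA|² = 0.0116984 m²;  d cosθ + r = +0.052916 m.
|ω_lever| = |0.0435·11.75·+0.052916| / 0.0116984 = 2.312 rad/s.

2.31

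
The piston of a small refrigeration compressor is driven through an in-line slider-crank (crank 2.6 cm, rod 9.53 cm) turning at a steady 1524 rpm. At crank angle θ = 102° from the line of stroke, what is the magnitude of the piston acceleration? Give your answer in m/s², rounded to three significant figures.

ω = 2π·1524/60 = 159.6 rad/s
x(θ) = r cosθ + √(L² − r² sin²θ); with ω constant, a = ω²·d²x/dθ².
d²x/dθ² = −r cosθ − r²(cos2θ)/√u − r⁴ sin²2θ/(4u^{3/2}),  u = L² − r² sin²θ = 0.00843531 m².
Substituting r = 0.026 m, L = 0.0953 m, θ = 102°: d²x/dθ² = +0.012105 m.
a = ω²·d²x/dθ² = (159.6)²·(+0.012105) = +308.32 m/s²;  |a| = 308.32 m/s².

308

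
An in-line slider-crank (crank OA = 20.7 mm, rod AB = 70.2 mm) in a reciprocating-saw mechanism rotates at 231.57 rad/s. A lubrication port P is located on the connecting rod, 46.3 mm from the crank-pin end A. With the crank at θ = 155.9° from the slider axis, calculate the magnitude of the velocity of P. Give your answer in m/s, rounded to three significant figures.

ω = 231.6 rad/s.  Crank-pin speed |V_A| = rω = 4.7935 m/s, perpendicular to OA.
Rod angle: sinφ = −(r/L) sinθ ⇒ φ = -6.915°; ω_rod = −rω cosθ/√(L²−r²sin²θ) = +62.788 rad/s.
V_P = V_A + ω_rod × AP, with AP = 0.0463 m along the rod.
Components: V_Px = −rω sinθ − a·ω_rod·sinφ = -1.6073 m/s;  V_Py = rω cosθ + a·ω_rod·cosφ = -1.4897 m/s.
|V_P| = √(V_Px² + V_Py²) = 2.1915 m/s.

2.19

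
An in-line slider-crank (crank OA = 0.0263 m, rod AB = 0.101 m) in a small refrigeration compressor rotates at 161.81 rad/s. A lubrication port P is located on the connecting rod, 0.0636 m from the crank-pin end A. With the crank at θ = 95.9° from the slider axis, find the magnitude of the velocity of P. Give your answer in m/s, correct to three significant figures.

4.16

ω = 161.8 rad/s.  Crank-pin speed |V_A| = rω = 4.2556 m/s, perpendicular to OA.
Rod angle: sinφ = −(r/L) sinθ ⇒ φ = -15.012°; ω_rod = −rω cosθ/√(L²−r²sin²θ) = +4.4842 rad/s.
V_P = V_A + ω_rod × AP, with AP = 0.0636 m along the rod.
Components: V_Px = −rω sinθ − a·ω_rod·sinφ = -4.1592 m/s;  V_Py = rω cosθ + a·ω_rod·cosφ = -0.16198 m/s.
|V_P| = √(V_Px² + V_Py²) = 4.1623 m/s.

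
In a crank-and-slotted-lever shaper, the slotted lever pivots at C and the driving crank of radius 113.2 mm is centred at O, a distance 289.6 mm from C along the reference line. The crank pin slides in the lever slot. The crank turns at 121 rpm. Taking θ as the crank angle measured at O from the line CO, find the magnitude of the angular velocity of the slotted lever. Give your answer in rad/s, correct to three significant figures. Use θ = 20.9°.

3.49

ω = 12.67 rad/s (from 121 rpm).
Crank pin A relative to C: A = (d + r cosθ, r sinθ); lever angle φ = atan2(r sinθ, d + r cosθ).
Differentiating tanφ: φ̇ = rω(d cosθ + r)/(d² + r² + 2dr cosθ).
d² + r² + 2dr cosθ = |CA|² = 0.157934 m²;  d cosθ + r = +0.38375 m.
|ω_lever| = |0.1132·12.67·+0.38375| / 0.157934 = 3.4852 rad/s.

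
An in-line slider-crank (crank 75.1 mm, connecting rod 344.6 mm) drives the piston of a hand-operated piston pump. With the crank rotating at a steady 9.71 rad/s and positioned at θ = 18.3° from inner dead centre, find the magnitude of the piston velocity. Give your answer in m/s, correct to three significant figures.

0.276

ω = 9.71 rad/s
For an in-line slider-crank, x = r cosθ + √(L² − r² sin²θ), so v = −rω sinθ·[1 + r cosθ/√(L² − r² sin²θ)].
With r = 0.0751 m, L = 0.3446 m, θ = 18.3°: √(L² − r² sin²θ) = 0.34379 m.
v = −0.0751·9.71·0.31399·[1 + 0.0751·0.94943/0.34379] = -0.27646 m/s.
|v| = 0.27646 m/s.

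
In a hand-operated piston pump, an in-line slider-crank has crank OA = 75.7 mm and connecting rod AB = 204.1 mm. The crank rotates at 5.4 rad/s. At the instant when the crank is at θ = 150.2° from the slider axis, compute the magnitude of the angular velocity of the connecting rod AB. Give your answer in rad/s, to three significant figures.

ω = 5.4 rad/s
The rod makes angle φ with the slider axis where L sinφ = r sinθ; differentiating, L cosφ·φ̇ = r ω cosθ.
L cosφ = √(L² − r² sin²θ) = 0.2006 m.
|ω_rod| = r ω |cosθ| / √(L² − r² sin²θ) = 0.0757·5.4·0.86777/0.2006 = 1.7683 rad/s.

1.77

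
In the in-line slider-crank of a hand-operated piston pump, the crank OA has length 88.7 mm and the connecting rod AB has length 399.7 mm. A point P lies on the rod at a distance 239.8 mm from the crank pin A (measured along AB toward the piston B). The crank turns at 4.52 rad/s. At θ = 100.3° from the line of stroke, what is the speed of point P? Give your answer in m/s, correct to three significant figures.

0.386

ω = 4.52 rad/s.  Crank-pin speed |V_A| = rω = 0.40092 m/s, perpendicular to OA.
Rod angle: sinφ = −(r/L) sinθ ⇒ φ = -12.612°; ω_rod = −rω cosθ/√(L²−r²sin²θ) = +0.18378 rad/s.
V_P = V_A + ω_rod × AP, with AP = 0.2398 m along the rod.
Components: V_Px = −rω sinθ − a·ω_rod·sinφ = -0.38484 m/s;  V_Py = rω cosθ + a·ω_rod·cosφ = -0.028678 m/s.
|V_P| = √(V_Px² + V_Py²) = 0.38591 m/s.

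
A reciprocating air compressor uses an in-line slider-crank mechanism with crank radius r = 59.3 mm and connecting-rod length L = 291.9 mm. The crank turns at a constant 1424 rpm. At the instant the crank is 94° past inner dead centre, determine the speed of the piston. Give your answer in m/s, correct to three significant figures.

8.69

ω = 2π·1424/60 = 149.1 rad/s
For an in-line slider-crank, x = r cosθ + √(L² − r² sin²θ), so v = −rω sinθ·[1 + r cosθ/√(L² − r² sin²θ)].
With r = 0.0593 m, L = 0.2919 m, θ = 94°: √(L² − r² sin²θ) = 0.28584 m.
v = −0.0593·149.1·0.99756·[1 + 0.0593·-0.06976/0.28584] = -8.6937 m/s.
|v| = 8.6937 m/s.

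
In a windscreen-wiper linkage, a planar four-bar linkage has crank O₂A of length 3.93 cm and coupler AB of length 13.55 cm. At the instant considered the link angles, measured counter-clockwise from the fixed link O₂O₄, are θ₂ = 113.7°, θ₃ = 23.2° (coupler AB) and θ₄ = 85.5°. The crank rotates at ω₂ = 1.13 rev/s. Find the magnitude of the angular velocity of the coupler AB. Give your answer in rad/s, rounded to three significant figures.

1.10

ω₂ = 7.1 rad/s (from 1.13 rev/s).
Differentiating the loop-closure r₂e^{iθ₂}+r₃e^{iθ₃}=r₁+r₄e^{iθ₄} gives r₂ω₂e^{iθ₂}+r₃ω₃e^{iθ₃}=r₄ω₄e^{iθ₄}.
Eliminating the other unknown: ω₃ = r₂ω₂ sin(θ₄−θ₂) / [r₃ sin(θ₃−θ₄)].
Numerator sine = -0.47255; denominator sine = -0.88539.
Result = 0.0393·7.1·(-0.47255) / (0.1355·(-0.88539)) = +1.0991 rad/s; magnitude 1.0991 rad/s.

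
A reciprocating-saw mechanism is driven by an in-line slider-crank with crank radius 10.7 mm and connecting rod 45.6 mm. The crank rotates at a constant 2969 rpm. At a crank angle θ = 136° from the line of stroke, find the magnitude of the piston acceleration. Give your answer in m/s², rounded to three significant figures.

ω = 2π·2969/60 = 310.9 rad/s
x(θ) = r cosθ + √(L² − r² sin²θ); with ω constant, a = ω²·d²x/dθ².
d²x/dθ² = −r cosθ − r²(cos2θ)/√u − r⁴ sin²2θ/(4u^{3/2}),  u = L² − r² sin²θ = 0.00202411 m².
Substituting r = 0.0107 m, L = 0.0456 m, θ = 136°: d²x/dθ² = +0.0075722 m.
a = ω²·d²x/dθ² = (310.9)²·(+0.0075722) = +731.98 m/s²;  |a| = 731.98 m/s².

732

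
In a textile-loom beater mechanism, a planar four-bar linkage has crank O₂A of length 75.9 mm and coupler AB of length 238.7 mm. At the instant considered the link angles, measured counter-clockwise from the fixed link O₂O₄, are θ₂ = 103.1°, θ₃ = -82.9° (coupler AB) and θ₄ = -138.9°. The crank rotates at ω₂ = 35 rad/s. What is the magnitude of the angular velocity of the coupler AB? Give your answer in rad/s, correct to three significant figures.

11.9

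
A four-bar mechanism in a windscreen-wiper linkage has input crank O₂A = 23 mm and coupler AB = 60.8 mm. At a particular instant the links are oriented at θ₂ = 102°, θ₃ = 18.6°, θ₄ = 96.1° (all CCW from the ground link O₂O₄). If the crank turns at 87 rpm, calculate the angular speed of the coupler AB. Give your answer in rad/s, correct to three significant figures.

0.363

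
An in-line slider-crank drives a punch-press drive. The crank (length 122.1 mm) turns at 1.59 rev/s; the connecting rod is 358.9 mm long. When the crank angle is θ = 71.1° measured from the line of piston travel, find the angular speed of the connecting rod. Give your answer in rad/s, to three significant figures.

ω = 9.99 rad/s (converted from 1.59 rev/s).
The rod makes angle φ with the slider axis where L sinφ = r sinθ; differentiating, L cosφ·φ̇ = r ω cosθ.
L cosφ = √(L² − r² sin²θ) = 0.3398 m.
|ω_rod| = r ω |cosθ| / √(L² − r² sin²θ) = 0.1221·9.99·0.32392/0.3398 = 1.1628 rad/s.

1.16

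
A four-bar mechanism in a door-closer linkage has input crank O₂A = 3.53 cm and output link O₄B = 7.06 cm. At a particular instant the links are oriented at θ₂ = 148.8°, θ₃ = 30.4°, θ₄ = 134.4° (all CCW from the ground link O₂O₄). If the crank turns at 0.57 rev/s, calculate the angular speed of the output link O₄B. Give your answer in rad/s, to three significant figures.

ω₂ = 3.581 rad/s (from 0.57 rev/s).
Differentiating the loop-closure r₂e^{iθ₂}+r₃e^{iθ₃}=r₁+r₄e^{iθ₄} gives r₂ω₂e^{iθ₂}+r₃ω₃e^{iθ₃}=r₄ω₄e^{iθ₄}.
Eliminating the other unknown: ω₄ = r₂ω₂ sin(θ₂−θ₃) / [r₄ sin(θ₄−θ₃)].
Numerator sine = +0.87965; denominator sine = +0.97030.
Result = 0.0353·3.581·(+0.87965) / (0.0706·(+0.97030)) = +1.6234 rad/s; magnitude 1.6234 rad/s.

1.62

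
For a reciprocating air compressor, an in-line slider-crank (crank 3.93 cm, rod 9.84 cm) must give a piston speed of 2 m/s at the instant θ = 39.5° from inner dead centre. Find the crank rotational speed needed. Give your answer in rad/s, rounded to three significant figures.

For an in-line slider-crank, |v_piston| = rω|sinθ|·[1 + r cosθ/√(L² − r² sin²θ)].
With r = 0.0393 m, L = 0.0984 m, θ = 39.5°: the bracketed kinematic factor |dx/dθ| = 0.032963 m.
ω = v/|dx/dθ| = 2/0.032963 = 60.674 rad/s.

60.7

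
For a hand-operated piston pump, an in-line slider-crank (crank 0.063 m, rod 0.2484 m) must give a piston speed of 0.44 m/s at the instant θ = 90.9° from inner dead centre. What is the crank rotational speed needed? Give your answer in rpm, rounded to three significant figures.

For an in-line slider-crank, |v_piston| = rω|sinθ|·[1 + r cosθ/√(L² − r² sin²θ)].
With r = 0.063 m, L = 0.2484 m, θ = 90.9°: the bracketed kinematic factor |dx/dθ| = 0.062733 m.
ω = v/|dx/dθ| = 0.44/0.062733 = 7.0139 rad/s.
N = 60ω/(2π) = 66.978 rpm.

67.0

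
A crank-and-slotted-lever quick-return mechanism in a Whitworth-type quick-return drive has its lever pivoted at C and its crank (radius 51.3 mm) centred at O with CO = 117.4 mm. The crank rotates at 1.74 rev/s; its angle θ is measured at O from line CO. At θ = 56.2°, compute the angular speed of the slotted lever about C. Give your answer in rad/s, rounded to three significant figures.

2.83

ω = 10.93 rad/s (from 1.74 rev/s).
Crank pin A relative to C: A = (d + r cosθ, r sinθ); lever angle φ = atan2(r sinθ, d + r cosθ).
Differentiating tanφ: φ̇ = rω(d cosθ + r)/(d² + r² + 2dr cosθ).
d² + r² + 2dr cosθ = |CA|² = 0.0231152 m²;  d cosθ + r = +0.11661 m.
|ω_lever| = |0.0513·10.93·+0.11661| / 0.0231152 = 2.8293 rad/s.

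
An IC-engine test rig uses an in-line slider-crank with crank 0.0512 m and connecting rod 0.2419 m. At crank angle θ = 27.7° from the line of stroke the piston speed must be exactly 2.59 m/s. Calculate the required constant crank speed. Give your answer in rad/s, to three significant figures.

For an in-line slider-crank, |v_piston| = rω|sinθ|·[1 + r cosθ/√(L² − r² sin²θ)].
With r = 0.0512 m, L = 0.2419 m, θ = 27.7°: the bracketed kinematic factor |dx/dθ| = 0.028282 m.
ω = v/|dx/dθ| = 2.59/0.028282 = 91.578 rad/s.

91.6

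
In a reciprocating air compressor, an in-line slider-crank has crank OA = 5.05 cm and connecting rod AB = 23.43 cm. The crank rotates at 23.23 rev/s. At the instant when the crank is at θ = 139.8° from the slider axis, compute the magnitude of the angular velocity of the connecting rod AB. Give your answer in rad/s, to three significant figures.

ω = 146 rad/s (converted from 23.23 rev/s).
The rod makes angle φ with the slider axis where L sinφ = r sinθ; differentiating, L cosφ·φ̇ = r ω cosθ.
L cosφ = √(L² − r² sin²θ) = 0.23202 m.
|ω_rod| = r ω |cosθ| / √(L² − r² sin²θ) = 0.0505·146·0.76380/0.23202 = 24.264 rad/s.

24.3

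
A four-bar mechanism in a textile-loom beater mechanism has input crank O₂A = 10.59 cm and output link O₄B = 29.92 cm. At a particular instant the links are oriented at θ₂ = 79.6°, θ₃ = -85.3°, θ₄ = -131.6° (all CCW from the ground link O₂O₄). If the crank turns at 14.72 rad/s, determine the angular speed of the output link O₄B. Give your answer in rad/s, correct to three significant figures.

ω₂ = 14.72 rad/s
Differentiating the loop-closure r₂e^{iθ₂}+r₃e^{iθ₃}=r₁+r₄e^{iθ₄} gives r₂ω₂e^{iθ₂}+r₃ω₃e^{iθ₃}=r₄ω₄e^{iθ₄}.
Eliminating the other unknown: ω₄ = r₂ω₂ sin(θ₂−θ₃) / [r₄ sin(θ₄−θ₃)].
Numerator sine = +0.26050; denominator sine = -0.72297.
Result = 0.1059·14.72·(+0.26050) / (0.2992·(-0.72297)) = -1.8773 rad/s; magnitude 1.8773 rad/s.

1.88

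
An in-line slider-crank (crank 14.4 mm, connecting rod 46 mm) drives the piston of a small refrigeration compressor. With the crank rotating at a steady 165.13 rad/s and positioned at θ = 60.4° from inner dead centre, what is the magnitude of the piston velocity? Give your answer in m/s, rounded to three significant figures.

2.40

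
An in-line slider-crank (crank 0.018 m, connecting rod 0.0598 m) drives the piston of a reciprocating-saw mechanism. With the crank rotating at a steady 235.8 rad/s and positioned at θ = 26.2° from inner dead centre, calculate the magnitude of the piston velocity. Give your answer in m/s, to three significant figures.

2.38

ω = 235.8 rad/s
For an in-line slider-crank, x = r cosθ + √(L² − r² sin²θ), so v = −rω sinθ·[1 + r cosθ/√(L² − r² sin²θ)].
With r = 0.018 m, L = 0.0598 m, θ = 26.2°: √(L² − r² sin²θ) = 0.05927 m.
v = −0.018·235.8·0.44151·[1 + 0.018·0.89726/0.05927] = -2.3846 m/s.
|v| = 2.3846 m/s.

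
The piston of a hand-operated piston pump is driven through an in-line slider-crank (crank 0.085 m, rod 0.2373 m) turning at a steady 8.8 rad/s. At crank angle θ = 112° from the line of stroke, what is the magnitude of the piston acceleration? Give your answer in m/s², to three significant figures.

4.22

ω = 8.8 rad/s
x(θ) = r cosθ + √(L² − r² sin²θ); with ω constant, a = ω²·d²x/dθ².
d²x/dθ² = −r cosθ − r²(cos2θ)/√u − r⁴ sin²2θ/(4u^{3/2}),  u = L² − r² sin²θ = 0.0501002 m².
Substituting r = 0.085 m, L = 0.2373 m, θ = 112°: d²x/dθ² = +0.054499 m.
a = ω²·d²x/dθ² = (8.8)²·(+0.054499) = +4.2204 m/s²;  |a| = 4.2204 m/s².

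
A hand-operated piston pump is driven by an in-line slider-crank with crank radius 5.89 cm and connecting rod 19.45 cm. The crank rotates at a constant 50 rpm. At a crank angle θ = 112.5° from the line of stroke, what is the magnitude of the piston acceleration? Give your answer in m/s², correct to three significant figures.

ω = 2π·50/60 = 5.236 rad/s
x(θ) = r cosθ + √(L² − r² sin²θ); with ω constant, a = ω²·d²x/dθ².
d²x/dθ² = −r cosθ − r²(cos2θ)/√u − r⁴ sin²2θ/(4u^{3/2}),  u = L² − r² sin²θ = 0.0348691 m².
Substituting r = 0.0589 m, L = 0.1945 m, θ = 112.5°: d²x/dθ² = +0.035446 m.
a = ω²·d²x/dθ² = (5.236)²·(+0.035446) = +0.97177 m/s²;  |a| = 0.97177 m/s².

0.972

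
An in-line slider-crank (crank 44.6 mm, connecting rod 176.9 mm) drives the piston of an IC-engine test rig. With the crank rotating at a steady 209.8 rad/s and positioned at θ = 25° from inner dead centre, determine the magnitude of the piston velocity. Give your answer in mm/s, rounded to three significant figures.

ω = 209.8 rad/s
For an in-line slider-crank, x = r cosθ + √(L² − r² sin²θ), so v = −rω sinθ·[1 + r cosθ/√(L² − r² sin²θ)].
With r = 0.0446 m, L = 0.1769 m, θ = 25°: √(L² − r² sin²θ) = 0.17589 m.
v = −0.0446·209.8·0.42262·[1 + 0.0446·0.90631/0.17589] = -4.8632 m/s.
|v| = 4.8632 m/s = 4863.2 mm/s.

4860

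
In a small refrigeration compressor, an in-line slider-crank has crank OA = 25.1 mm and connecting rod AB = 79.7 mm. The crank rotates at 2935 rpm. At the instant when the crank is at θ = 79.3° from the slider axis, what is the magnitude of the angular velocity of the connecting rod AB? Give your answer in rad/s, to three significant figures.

ω = 307.4 rad/s (converted from 2935 rpm).
The rod makes angle φ with the slider axis where L sinφ = r sinθ; differentiating, L cosφ·φ̇ = r ω cosθ.
L cosφ = √(L² − r² sin²θ) = 0.075788 m.
|ω_rod| = r ω |cosθ| / √(L² − r² sin²θ) = 0.0251·307.4·0.18567/0.075788 = 18.899 rad/s.

18.9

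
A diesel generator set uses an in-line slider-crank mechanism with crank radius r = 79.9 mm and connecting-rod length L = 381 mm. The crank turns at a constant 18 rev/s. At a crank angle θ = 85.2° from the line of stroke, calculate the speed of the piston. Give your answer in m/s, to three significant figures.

9.17

ω = 2π·18 = 113.1 rad/s
For an in-line slider-crank, x = r cosθ + √(L² − r² sin²θ), so v = −rω sinθ·[1 + r cosθ/√(L² − r² sin²θ)].
With r = 0.0799 m, L = 0.381 m, θ = 85.2°: √(L² − r² sin²θ) = 0.37259 m.
v = −0.0799·113.1·0.99649·[1 + 0.0799·0.08368/0.37259] = -9.1664 m/s.
|v| = 9.1664 m/s.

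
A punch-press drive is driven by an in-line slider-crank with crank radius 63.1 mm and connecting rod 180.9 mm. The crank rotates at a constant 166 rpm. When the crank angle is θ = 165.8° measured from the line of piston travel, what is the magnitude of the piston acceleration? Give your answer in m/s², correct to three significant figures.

12.6

ω = 2π·166/60 = 17.38 rad/s
x(θ) = r cosθ + √(L² − r² sin²θ); with ω constant, a = ω²·d²x/dθ².
d²x/dθ² = −r cosθ − r²(cos2θ)/√u − r⁴ sin²2θ/(4u^{3/2}),  u = L² − r² sin²θ = 0.0324852 m².
Substituting r = 0.0631 m, L = 0.1809 m, θ = 165.8°: d²x/dθ² = +0.041587 m.
a = ω²·d²x/dθ² = (17.38)²·(+0.041587) = +12.567 m/s²;  |a| = 12.567 m/s².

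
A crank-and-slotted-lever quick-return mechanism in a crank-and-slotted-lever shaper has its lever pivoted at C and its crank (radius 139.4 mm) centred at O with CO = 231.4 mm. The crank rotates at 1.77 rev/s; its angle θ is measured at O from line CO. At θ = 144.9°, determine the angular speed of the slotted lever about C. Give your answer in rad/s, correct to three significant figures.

3.83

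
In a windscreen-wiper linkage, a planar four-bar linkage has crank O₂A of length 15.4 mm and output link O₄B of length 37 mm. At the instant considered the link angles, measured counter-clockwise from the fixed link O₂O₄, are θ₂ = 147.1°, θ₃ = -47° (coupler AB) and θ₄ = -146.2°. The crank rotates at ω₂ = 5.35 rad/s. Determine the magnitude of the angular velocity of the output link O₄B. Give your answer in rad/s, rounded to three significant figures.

0.550

ω₂ = 5.35 rad/s
Differentiating the loop-closure r₂e^{iθ₂}+r₃e^{iθ₃}=r₁+r₄e^{iθ₄} gives r₂ω₂e^{iθ₂}+r₃ω₃e^{iθ₃}=r₄ω₄e^{iθ₄}.
Eliminating the other unknown: ω₄ = r₂ω₂ sin(θ₂−θ₃) / [r₄ sin(θ₄−θ₃)].
Numerator sine = -0.24362; denominator sine = -0.98714.
Result = 0.0154·5.35·(-0.24362) / (0.037·(-0.98714)) = +0.54954 rad/s; magnitude 0.54954 rad/s.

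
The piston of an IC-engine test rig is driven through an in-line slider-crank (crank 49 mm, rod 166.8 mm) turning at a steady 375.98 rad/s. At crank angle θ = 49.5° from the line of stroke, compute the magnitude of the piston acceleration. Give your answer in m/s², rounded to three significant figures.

4220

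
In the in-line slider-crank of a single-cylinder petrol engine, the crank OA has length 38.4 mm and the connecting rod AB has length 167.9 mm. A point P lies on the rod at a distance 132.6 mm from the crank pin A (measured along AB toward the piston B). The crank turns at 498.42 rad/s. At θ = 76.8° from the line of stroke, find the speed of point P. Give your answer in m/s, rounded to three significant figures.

19.4

ω = 498.4 rad/s.  Crank-pin speed |V_A| = rω = 19.139 m/s, perpendicular to OA.
Rod angle: sinφ = −(r/L) sinθ ⇒ φ = -12.866°; ω_rod = −rω cosθ/√(L²−r²sin²θ) = -26.701 rad/s.
V_P = V_A + ω_rod × AP, with AP = 0.1326 m along the rod.
Components: V_Px = −rω sinθ − a·ω_rod·sinφ = -19.422 m/s;  V_Py = rω cosθ + a·ω_rod·cosφ = +0.91887 m/s.
|V_P| = √(V_Px² + V_Py²) = 19.444 m/s.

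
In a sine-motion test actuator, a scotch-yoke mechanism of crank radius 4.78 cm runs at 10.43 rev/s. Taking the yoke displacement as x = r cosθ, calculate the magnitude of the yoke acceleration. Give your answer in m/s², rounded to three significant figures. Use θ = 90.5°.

ω = 65.53 rad/s (from 10.43 rev/s).
x = r cosθ ⇒ ẍ = −rω² cosθ (ω constant).
|a| = rω²|cosθ| = 0.0478·(65.53)²·|cos 90.5°| = 1.7914 m/s².

1.79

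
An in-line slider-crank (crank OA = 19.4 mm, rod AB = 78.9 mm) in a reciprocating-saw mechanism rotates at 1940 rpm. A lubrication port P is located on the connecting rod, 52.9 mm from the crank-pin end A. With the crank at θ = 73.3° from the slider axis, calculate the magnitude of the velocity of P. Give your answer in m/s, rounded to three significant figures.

ω = 203.2 rad/s.  Crank-pin speed |V_A| = rω = 3.9412 m/s, perpendicular to OA.
Rod angle: sinφ = −(r/L) sinθ ⇒ φ = -13.622°; ω_rod = −rω cosθ/√(L²−r²sin²θ) = -14.77 rad/s.
V_P = V_A + ω_rod × AP, with AP = 0.0529 m along the rod.
Components: V_Px = −rω sinθ − a·ω_rod·sinφ = -3.959 m/s;  V_Py = rω cosθ + a·ω_rod·cosφ = +0.37321 m/s.
|V_P| = √(V_Px² + V_Py²) = 3.9766 m/s.

3.98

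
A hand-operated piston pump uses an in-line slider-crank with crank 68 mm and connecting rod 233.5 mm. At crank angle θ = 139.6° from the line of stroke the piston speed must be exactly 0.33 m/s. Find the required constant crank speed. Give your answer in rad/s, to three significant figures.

For an in-line slider-crank, |v_piston| = rω|sinθ|·[1 + r cosθ/√(L² − r² sin²θ)].
With r = 0.068 m, L = 0.2335 m, θ = 139.6°: the bracketed kinematic factor |dx/dθ| = 0.034119 m.
ω = v/|dx/dθ| = 0.33/0.034119 = 9.672 rad/s.

9.67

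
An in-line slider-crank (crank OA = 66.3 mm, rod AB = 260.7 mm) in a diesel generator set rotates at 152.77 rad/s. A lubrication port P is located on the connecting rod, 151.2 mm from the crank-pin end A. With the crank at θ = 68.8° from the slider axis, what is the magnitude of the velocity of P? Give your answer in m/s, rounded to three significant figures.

10.1

ω = 152.8 rad/s.  Crank-pin speed |V_A| = rω = 10.129 m/s, perpendicular to OA.
Rod angle: sinφ = −(r/L) sinθ ⇒ φ = -13.716°; ω_rod = −rω cosθ/√(L²−r²sin²θ) = -14.462 rad/s.
V_P = V_A + ω_rod × AP, with AP = 0.1512 m along the rod.
Components: V_Px = −rω sinθ − a·ω_rod·sinφ = -9.9617 m/s;  V_Py = rω cosθ + a·ω_rod·cosφ = +1.5384 m/s.
|V_P| = √(V_Px² + V_Py²) = 10.08 m/s.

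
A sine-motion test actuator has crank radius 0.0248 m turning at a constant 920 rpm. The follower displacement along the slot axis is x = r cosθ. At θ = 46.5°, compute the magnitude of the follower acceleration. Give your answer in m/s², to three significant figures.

ω = 96.34 rad/s (from 920 rpm).
x = r cosθ ⇒ ẍ = −rω² cosθ (ω constant).
|a| = rω²|cosθ| = 0.0248·(96.34)²·|cos 46.5°| = 158.45 m/s².

158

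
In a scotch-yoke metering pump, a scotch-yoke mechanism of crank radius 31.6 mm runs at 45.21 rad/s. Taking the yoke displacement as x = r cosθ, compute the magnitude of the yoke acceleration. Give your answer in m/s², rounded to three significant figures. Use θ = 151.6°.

56.8

ω = 45.21 rad/s
x = r cosθ ⇒ ẍ = −rω² cosθ (ω constant).
|a| = rω²|cosθ| = 0.0316·(45.21)²·|cos 151.6°| = 56.815 m/s².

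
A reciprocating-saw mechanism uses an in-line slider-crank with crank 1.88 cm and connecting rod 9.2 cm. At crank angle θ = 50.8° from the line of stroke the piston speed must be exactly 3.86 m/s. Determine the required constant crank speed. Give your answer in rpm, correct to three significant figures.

For an in-line slider-crank, |v_piston| = rω|sinθ|·[1 + r cosθ/√(L² − r² sin²θ)].
With r = 0.0188 m, L = 0.092 m, θ = 50.8°: the bracketed kinematic factor |dx/dθ| = 0.016475 m.
ω = v/|dx/dθ| = 3.86/0.016475 = 234.3 rad/s.
N = 60ω/(2π) = 2237.4 rpm.

2240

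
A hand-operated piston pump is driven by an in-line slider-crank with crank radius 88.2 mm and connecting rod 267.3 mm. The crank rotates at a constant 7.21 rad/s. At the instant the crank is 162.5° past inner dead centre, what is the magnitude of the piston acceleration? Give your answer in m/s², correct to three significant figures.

ω = 7.21 rad/s
x(θ) = r cosθ + √(L² − r² sin²θ); with ω constant, a = ω²·d²x/dθ².
d²x/dθ² = −r cosθ − r²(cos2θ)/√u − r⁴ sin²2θ/(4u^{3/2}),  u = L² − r² sin²θ = 0.0707459 m².
Substituting r = 0.0882 m, L = 0.2673 m, θ = 162.5°: d²x/dθ² = +0.059895 m.
a = ω²·d²x/dθ² = (7.21)²·(+0.059895) = +3.1136 m/s²;  |a| = 3.1136 m/s².

3.11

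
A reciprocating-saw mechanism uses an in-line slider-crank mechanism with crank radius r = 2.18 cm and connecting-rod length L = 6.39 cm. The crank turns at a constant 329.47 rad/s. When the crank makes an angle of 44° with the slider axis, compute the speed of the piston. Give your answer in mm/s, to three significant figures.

ω = 329.5 rad/s
For an in-line slider-crank, x = r cosθ + √(L² − r² sin²θ), so v = −rω sinθ·[1 + r cosθ/√(L² − r² sin²θ)].
With r = 0.0218 m, L = 0.0639 m, θ = 44°: √(L² − r² sin²θ) = 0.06208 m.
v = −0.0218·329.5·0.69466·[1 + 0.0218·0.71934/0.06208] = -6.2497 m/s.
|v| = 6.2497 m/s = 6249.7 mm/s.

6250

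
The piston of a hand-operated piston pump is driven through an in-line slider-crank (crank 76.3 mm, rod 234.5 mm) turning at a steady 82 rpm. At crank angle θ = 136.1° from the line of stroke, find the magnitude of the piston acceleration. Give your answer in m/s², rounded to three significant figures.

3.93

ω = 2π·82/60 = 8.587 rad/s
x(θ) = r cosθ + √(L² − r² sin²θ); with ω constant, a = ω²·d²x/dθ².
d²x/dθ² = −r cosθ − r²(cos2θ)/√u − r⁴ sin²2θ/(4u^{3/2}),  u = L² − r² sin²θ = 0.0521911 m².
Substituting r = 0.0763 m, L = 0.2345 m, θ = 136.1°: d²x/dθ² = +0.05329 m.
a = ω²·d²x/dθ² = (8.587)²·(+0.05329) = +3.9295 m/s²;  |a| = 3.9295 m/s².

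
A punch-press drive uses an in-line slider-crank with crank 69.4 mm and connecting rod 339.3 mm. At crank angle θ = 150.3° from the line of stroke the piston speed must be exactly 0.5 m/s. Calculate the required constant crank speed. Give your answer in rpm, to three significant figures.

169

For an in-line slider-crank, |v_piston| = rω|sinθ|·[1 + r cosθ/√(L² − r² sin²θ)].
With r = 0.0694 m, L = 0.3393 m, θ = 150.3°: the bracketed kinematic factor |dx/dθ| = 0.028244 m.
ω = v/|dx/dθ| = 0.5/0.028244 = 17.703 rad/s.
N = 60ω/(2π) = 169.05 rpm.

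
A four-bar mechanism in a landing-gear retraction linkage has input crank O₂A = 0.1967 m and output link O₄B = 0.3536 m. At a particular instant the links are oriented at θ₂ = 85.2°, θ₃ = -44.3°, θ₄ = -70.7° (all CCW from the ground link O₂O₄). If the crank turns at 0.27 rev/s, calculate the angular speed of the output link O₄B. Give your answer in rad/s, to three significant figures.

1.64

ω₂ = 1.696 rad/s (from 0.27 rev/s).
Differentiating the loop-closure r₂e^{iθ₂}+r₃e^{iθ₃}=r₁+r₄e^{iθ₄} gives r₂ω₂e^{iθ₂}+r₃ω₃e^{iθ₃}=r₄ω₄e^{iθ₄}.
Eliminating the other unknown: ω₄ = r₂ω₂ sin(θ₂−θ₃) / [r₄ sin(θ₄−θ₃)].
Numerator sine = +0.77162; denominator sine = -0.44464.
Result = 0.1967·1.696·(+0.77162) / (0.3536·(-0.44464)) = -1.6377 rad/s; magnitude 1.6377 rad/s.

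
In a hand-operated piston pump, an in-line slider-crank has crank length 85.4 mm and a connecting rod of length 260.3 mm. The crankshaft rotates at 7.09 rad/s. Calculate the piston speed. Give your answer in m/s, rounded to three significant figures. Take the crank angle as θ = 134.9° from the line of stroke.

0.327

ω = 7.09 rad/s
For an in-line slider-crank, x = r cosθ + √(L² − r² sin²θ), so v = −rω sinθ·[1 + r cosθ/√(L² − r² sin²θ)].
With r = 0.0854 m, L = 0.2603 m, θ = 134.9°: √(L² − r² sin²θ) = 0.25317 m.
v = −0.0854·7.09·0.70834·[1 + 0.0854·-0.70587/0.25317] = -0.32677 m/s.
|v| = 0.32677 m/s.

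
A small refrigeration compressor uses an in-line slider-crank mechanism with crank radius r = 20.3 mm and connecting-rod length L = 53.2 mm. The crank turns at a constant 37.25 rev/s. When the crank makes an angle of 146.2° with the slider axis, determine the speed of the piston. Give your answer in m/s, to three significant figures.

1.79

ω = 2π·37.2 = 234 rad/s
For an in-line slider-crank, x = r cosθ + √(L² − r² sin²θ), so v = −rω sinθ·[1 + r cosθ/√(L² − r² sin²θ)].
With r = 0.0203 m, L = 0.0532 m, θ = 146.2°: √(L² − r² sin²θ) = 0.051988 m.
v = −0.0203·234·0.55630·[1 + 0.0203·-0.83098/0.051988] = -1.7854 m/s.
|v| = 1.7854 m/s.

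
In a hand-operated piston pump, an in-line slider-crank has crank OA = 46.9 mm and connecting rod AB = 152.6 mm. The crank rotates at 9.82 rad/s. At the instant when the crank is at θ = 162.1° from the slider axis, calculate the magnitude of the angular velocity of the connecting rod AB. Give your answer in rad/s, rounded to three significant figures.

ω = 9.82 rad/s
The rod makes angle φ with the slider axis where L sinφ = r sinθ; differentiating, L cosφ·φ̇ = r ω cosθ.
L cosφ = √(L² − r² sin²θ) = 0.15192 m.
|ω_rod| = r ω |cosθ| / √(L² − r² sin²θ) = 0.0469·9.82·0.95159/0.15192 = 2.8849 rad/s.

2.88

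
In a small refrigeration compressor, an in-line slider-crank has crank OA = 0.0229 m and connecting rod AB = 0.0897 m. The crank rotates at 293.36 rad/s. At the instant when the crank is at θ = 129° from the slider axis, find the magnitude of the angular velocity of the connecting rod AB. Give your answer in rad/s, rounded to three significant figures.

48.1

ω = 293.4 rad/s
The rod makes angle φ with the slider axis where L sinφ = r sinθ; differentiating, L cosφ·φ̇ = r ω cosθ.
L cosφ = √(L² − r² sin²θ) = 0.087917 m.
|ω_rod| = r ω |cosθ| / √(L² − r² sin²θ) = 0.0229·293.4·0.62932/0.087917 = 48.088 rad/s.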